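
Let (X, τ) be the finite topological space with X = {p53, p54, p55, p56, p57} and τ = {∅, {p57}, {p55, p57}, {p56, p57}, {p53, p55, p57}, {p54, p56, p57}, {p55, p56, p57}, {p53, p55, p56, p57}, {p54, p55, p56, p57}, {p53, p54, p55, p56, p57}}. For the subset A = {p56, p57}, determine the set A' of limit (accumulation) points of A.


A' = {p53, p54, p55, p56}

For each x ∈ X, list the open sets U ∈ τ with x ∈ U, then check whether U ∩ (A ∖ {x}) ≠ ∅ for every such U.
  x = p53: opens ∋ x are {p53, p55, p57}, {p53, p55, p56, p57}, {p53, p54, p55, p56, p57}; each meets A ∖ {p53}, so x IS a limit point.
  x = p54: opens ∋ x are {p54, p56, p57}, {p54, p55, p56, p57}, {p53, p54, p55, p56, p57}; each meets A ∖ {p54}, so x IS a limit point.
  x = p55: opens ∋ x are {p55, p57}, {p53, p55, p57}, {p55, p56, p57}, {p53, p55, p56, p57}, {p54, p55, p56, p57}, {p53, p54, p55, p56, p57}; each meets A ∖ {p55}, so x IS a limit point.
  x = p56: opens ∋ x are {p56, p57}, {p54, p56, p57}, {p55, p56, p57}, {p53, p55, p56, p57}, {p54, p55, p56, p57}, {p53, p54, p55, p56, p57}; each meets A ∖ {p56}, so x IS a limit point.
  x = p57: open {p57} ∋ x has {p57} ∩ (A ∖ {p57}) = ∅, so x is NOT a limit point.
Collecting: A' = {p53, p54, p55, p56}.


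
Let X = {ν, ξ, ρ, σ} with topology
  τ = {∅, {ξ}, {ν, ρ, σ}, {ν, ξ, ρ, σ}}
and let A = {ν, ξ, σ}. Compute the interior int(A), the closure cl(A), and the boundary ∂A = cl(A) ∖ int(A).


int(A) = {ξ}, cl(A) = {ν, ξ, ρ, σ}, ∂A = {ν, ρ, σ}.

Closed sets in (X, τ) are complements of opens:
  closed(X, τ) = {∅, {ξ}, {ν, ρ, σ}, {ν, ξ, ρ, σ}}.
int(A) = ⋃ {U ∈ τ : U ⊆ A}. Opens contained in A: ∅, {ξ}.
Taking the union of these: int(A) = {ξ}.
cl(A) = ⋂ {C closed : A ⊆ C}. Closed sets containing A: {ν, ξ, ρ, σ}.
Intersecting these: cl(A) = {ν, ξ, ρ, σ}.
∂A = cl(A) ∖ int(A) = {ν, ξ, ρ, σ} ∖ {ξ} = {ν, ρ, σ}.


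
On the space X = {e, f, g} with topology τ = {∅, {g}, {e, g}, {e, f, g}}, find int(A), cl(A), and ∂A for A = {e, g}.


int(A) = {e, g}, cl(A) = {e, f, g}, ∂A = {f}.

Closed sets in (X, τ) are complements of opens:
  closed(X, τ) = {∅, {f}, {e, f}, {e, f, g}}.
int(A) = ⋃ {U ∈ τ : U ⊆ A}. Opens contained in A: ∅, {g}, {e, g}.
Taking the union of these: int(A) = {e, g}.
cl(A) = ⋂ {C closed : A ⊆ C}. Closed sets containing A: {e, f, g}.
Intersecting these: cl(A) = {e, f, g}.
∂A = cl(A) ∖ int(A) = {e, f, g} ∖ {e, g} = {f}.


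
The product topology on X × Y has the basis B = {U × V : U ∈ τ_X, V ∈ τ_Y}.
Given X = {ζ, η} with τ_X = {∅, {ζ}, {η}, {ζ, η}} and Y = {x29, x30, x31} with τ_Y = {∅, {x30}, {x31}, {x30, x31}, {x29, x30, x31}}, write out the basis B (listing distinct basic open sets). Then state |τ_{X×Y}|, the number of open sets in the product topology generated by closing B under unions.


Basis B = {∅ × ∅, {ζ} × {x30}, {ζ} × {x31}, {η} × {x30}, {η} × {x31}, {ζ} × {x30, x31}, {ζ, η} × {x30}, {ζ, η} × {x31}, {η} × {x30, x31}, {ζ} × {x29, x30, x31}, {η} × {x29, x30, x31}, {ζ, η} × {x30, x31}, {ζ, η} × {x29, x30, x31}}; |τ_{X×Y}| = 25.

Enumerate products U × V with U ∈ τ_X, V ∈ τ_Y (deduplicated):
  ∅ × ∅ = {} (∅)
  {ζ} × {x30} = {(ζ,x30)}
  {ζ} × {x31} = {(ζ,x31)}
  {η} × {x30} = {(η,x30)}
  {η} × {x31} = {(η,x31)}
  {ζ} × {x30, x31} = {(ζ,x30), (ζ,x31)}
  {ζ, η} × {x30} = {(ζ,x30), (η,x30)}
  {ζ, η} × {x31} = {(ζ,x31), (η,x31)}
  {η} × {x30, x31} = {(η,x30), (η,x31)}
  {ζ} × {x29, x30, x31} = {(ζ,x29), (ζ,x30), (ζ,x31)}
  {η} × {x29, x30, x31} = {(η,x29), (η,x30), (η,x31)}
  {ζ, η} × {x30, x31} = {(ζ,x30), (ζ,x31), (η,x30), (η,x31)}
  {ζ, η} × {x29, x30, x31} = {(ζ,x29), (ζ,x30), (ζ,x31), (η,x29), (η,x30), (η,x31)}
These 13 distinct sets form the basis B.
Close under arbitrary unions to get τ_{X×Y}; counting gives |τ_{X×Y}| = 25.


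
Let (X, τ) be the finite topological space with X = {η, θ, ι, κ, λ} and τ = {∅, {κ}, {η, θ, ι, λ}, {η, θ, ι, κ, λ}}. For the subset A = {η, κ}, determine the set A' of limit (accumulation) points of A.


A' = {θ, ι, λ}

For each x ∈ X, list the open sets U ∈ τ with x ∈ U, then check whether U ∩ (A ∖ {x}) ≠ ∅ for every such U.
  x = η: open {η, θ, ι, λ} ∋ x has {η, θ, ι, λ} ∩ (A ∖ {η}) = ∅, so x is NOT a limit point.
  x = θ: opens ∋ x are {η, θ, ι, λ}, {η, θ, ι, κ, λ}; each meets A ∖ {θ}, so x IS a limit point.
  x = ι: opens ∋ x are {η, θ, ι, λ}, {η, θ, ι, κ, λ}; each meets A ∖ {ι}, so x IS a limit point.
  x = κ: open {κ} ∋ x has {κ} ∩ (A ∖ {κ}) = ∅, so x is NOT a limit point.
  x = λ: opens ∋ x are {η, θ, ι, λ}, {η, θ, ι, κ, λ}; each meets A ∖ {λ}, so x IS a limit point.
Collecting: A' = {θ, ι, λ}.


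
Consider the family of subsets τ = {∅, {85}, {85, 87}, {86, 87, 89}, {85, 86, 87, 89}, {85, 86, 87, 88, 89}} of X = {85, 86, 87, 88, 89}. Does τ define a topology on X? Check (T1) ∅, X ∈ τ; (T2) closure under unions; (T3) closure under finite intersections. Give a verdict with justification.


τ is NOT a topology on X.

Axiom (T1): ∅ ∈ τ? Yes; X ∈ τ? Yes.
Axiom (T2/T3): check pairwise unions and intersections of members of τ.
Counterexample for (T3): {85, 87} ∩ {86, 87, 89} = {87} ∉ τ. Therefore τ is NOT a topology.


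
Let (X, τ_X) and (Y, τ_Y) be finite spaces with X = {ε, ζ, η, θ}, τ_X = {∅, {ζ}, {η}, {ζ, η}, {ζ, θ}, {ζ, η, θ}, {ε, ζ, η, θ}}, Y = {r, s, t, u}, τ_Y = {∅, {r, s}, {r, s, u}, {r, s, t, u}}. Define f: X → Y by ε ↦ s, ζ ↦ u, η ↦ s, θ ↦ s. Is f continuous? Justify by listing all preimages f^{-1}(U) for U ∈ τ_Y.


f is NOT continuous.

Compute f^{-1}(U) for each U ∈ τ_Y:
  U = ∅: f^{-1}(U) = ∅ ∈ τ_X ✓.
  U = {r, s}: f^{-1}(U) = {ε, η, θ} ∉ τ_X ✗.
  U = {r, s, u}: f^{-1}(U) = {ε, ζ, η, θ} ∈ τ_X ✓.
  U = {r, s, t, u}: f^{-1}(U) = {ε, ζ, η, θ} ∈ τ_X ✓.
Found U = {r, s} with f^{-1}(U) = {ε, η, θ} not in τ_X. Therefore f is NOT continuous.


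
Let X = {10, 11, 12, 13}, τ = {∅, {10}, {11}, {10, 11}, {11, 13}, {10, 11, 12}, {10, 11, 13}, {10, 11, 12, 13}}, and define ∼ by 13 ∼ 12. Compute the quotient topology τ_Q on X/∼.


X/∼ = {[10], [11], [12=13]}; |τ_Q| = 5.

Equivalence classes: [10], [11], [12=13].
Quotient map π: X → X/∼ sends 10 ↦ [10], 11 ↦ [11], 12 ↦ [12=13], 13 ↦ [12=13].
For each subset V ⊆ X/∼, compute π^{-1}(V) ⊆ X and check whether π^{-1}(V) ∈ τ. V is open in τ_Q iff π^{-1}(V) ∈ τ.
  V = {}: π^{-1}(V) = ∅ ∈ τ ✓.
  V = {[10]}: π^{-1}(V) = {10} ∈ τ ✓.
  V = {[11]}: π^{-1}(V) = {11} ∈ τ ✓.
  V = {[10], [11]}: π^{-1}(V) = {10, 11} ∈ τ ✓.
  V = {[12=13]}: π^{-1}(V) = {12, 13} ∉ τ ✗.
  V = {[10], [12=13]}: π^{-1}(V) = {10, 12, 13} ∉ τ ✗.
  V = {[11], [12=13]}: π^{-1}(V) = {11, 12, 13} ∉ τ ✗.
  V = {[10], [11], [12=13]}: π^{-1}(V) = {10, 11, 12, 13} ∈ τ ✓.
Open sets in the quotient: τ_Q = {{}, {[10]}, {[11]}, {[10], [11]}, {[10], [11], [12=13]}} (5 elements).


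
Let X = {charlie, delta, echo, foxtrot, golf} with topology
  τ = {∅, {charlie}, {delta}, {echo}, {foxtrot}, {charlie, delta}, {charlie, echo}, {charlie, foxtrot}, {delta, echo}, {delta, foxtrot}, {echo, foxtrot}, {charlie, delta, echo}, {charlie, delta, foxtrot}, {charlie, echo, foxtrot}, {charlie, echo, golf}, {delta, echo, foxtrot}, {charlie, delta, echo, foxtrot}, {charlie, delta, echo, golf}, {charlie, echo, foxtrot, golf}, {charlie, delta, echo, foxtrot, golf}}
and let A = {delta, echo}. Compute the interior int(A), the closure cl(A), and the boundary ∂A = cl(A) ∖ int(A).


int(A) = {delta, echo}, cl(A) = {delta, echo, golf}, ∂A = {golf}.

Closed sets in (X, τ) are complements of opens:
  closed(X, τ) = {∅, {delta}, {foxtrot}, {golf}, {charlie, golf}, {delta, foxtrot}, {delta, golf}, {echo, golf}, {foxtrot, golf}, {charlie, delta, golf}, {charlie, echo, golf}, {charlie, foxtrot, golf}, {delta, echo, golf}, {delta, foxtrot, golf}, {echo, foxtrot, golf}, {charlie, delta, echo, golf}, {charlie, delta, foxtrot, golf}, {charlie, echo, foxtrot, golf}, {delta, echo, foxtrot, golf}, {charlie, delta, echo, foxtrot, golf}}.
int(A) = ⋃ {U ∈ τ : U ⊆ A}. Opens contained in A: ∅, {delta}, {echo}, {delta, echo}.
Taking the union of these: int(A) = {delta, echo}.
cl(A) = ⋂ {C closed : A ⊆ C}. Closed sets containing A: {delta, echo, golf}, {charlie, delta, echo, golf}, {delta, echo, foxtrot, golf}, {charlie, delta, echo, foxtrot, golf}.
Intersecting these: cl(A) = {delta, echo, golf}.
∂A = cl(A) ∖ int(A) = {delta, echo, golf} ∖ {delta, echo} = {golf}.


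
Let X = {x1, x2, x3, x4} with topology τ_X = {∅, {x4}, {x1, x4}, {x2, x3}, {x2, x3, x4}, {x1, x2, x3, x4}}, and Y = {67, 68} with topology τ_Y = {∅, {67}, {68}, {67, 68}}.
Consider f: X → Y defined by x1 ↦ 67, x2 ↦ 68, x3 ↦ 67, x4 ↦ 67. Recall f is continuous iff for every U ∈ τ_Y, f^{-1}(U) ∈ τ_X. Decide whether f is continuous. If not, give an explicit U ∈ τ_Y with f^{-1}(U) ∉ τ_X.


f is NOT continuous.

Compute f^{-1}(U) for each U ∈ τ_Y:
  U = ∅: f^{-1}(U) = ∅ ∈ τ_X ✓.
  U = {67}: f^{-1}(U) = {x1, x3, x4} ∉ τ_X ✗.
  U = {68}: f^{-1}(U) = {x2} ∉ τ_X ✗.
  U = {67, 68}: f^{-1}(U) = {x1, x2, x3, x4} ∈ τ_X ✓.
Found U = {67} with f^{-1}(U) = {x1, x3, x4} not in τ_X. Therefore f is NOT continuous.


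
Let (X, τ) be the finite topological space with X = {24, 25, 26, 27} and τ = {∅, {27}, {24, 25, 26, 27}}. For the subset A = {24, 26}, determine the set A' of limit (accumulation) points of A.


A' = {24, 25, 26}

For each x ∈ X, list the open sets U ∈ τ with x ∈ U, then check whether U ∩ (A ∖ {x}) ≠ ∅ for every such U.
  x = 24: opens ∋ x are {24, 25, 26, 27}; each meets A ∖ {24}, so x IS a limit point.
  x = 25: opens ∋ x are {24, 25, 26, 27}; each meets A ∖ {25}, so x IS a limit point.
  x = 26: opens ∋ x are {24, 25, 26, 27}; each meets A ∖ {26}, so x IS a limit point.
  x = 27: open {27} ∋ x has {27} ∩ (A ∖ {27}) = ∅, so x is NOT a limit point.
Collecting: A' = {24, 25, 26}.


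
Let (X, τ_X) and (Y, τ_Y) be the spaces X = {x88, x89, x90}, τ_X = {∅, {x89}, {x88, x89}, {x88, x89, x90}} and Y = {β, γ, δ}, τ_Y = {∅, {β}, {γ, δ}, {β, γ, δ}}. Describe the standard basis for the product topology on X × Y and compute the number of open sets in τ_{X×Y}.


Basis B = {∅ × ∅, {x89} × {β}, {x88, x89} × {β}, {x89} × {γ, δ}, {x88, x89, x90} × {β}, {x89} × {β, γ, δ}, {x88, x89} × {γ, δ}, {x88, x89} × {β, γ, δ}, {x88, x89, x90} × {γ, δ}, {x88, x89, x90} × {β, γ, δ}}; |τ_{X×Y}| = 16.

Enumerate products U × V with U ∈ τ_X, V ∈ τ_Y (deduplicated):
  ∅ × ∅ = {} (∅)
  {x89} × {β} = {(x89,β)}
  {x88, x89} × {β} = {(x88,β), (x89,β)}
  {x89} × {γ, δ} = {(x89,γ), (x89,δ)}
  {x88, x89, x90} × {β} = {(x88,β), (x89,β), (x90,β)}
  {x89} × {β, γ, δ} = {(x89,β), (x89,γ), (x89,δ)}
  {x88, x89} × {γ, δ} = {(x88,γ), (x88,δ), (x89,γ), (x89,δ)}
  {x88, x89} × {β, γ, δ} = {(x88,β), (x88,γ), (x88,δ), (x89,β), (x89,γ), (x89,δ)}
  {x88, x89, x90} × {γ, δ} = {(x88,γ), (x88,δ), (x89,γ), (x89,δ), (x90,γ), (x90,δ)}
  {x88, x89, x90} × {β, γ, δ} = {(x88,β), (x88,γ), (x88,δ), (x89,β), (x89,γ), (x89,δ), (x90,β), (x90,γ), (x90,δ)}
These 10 distinct sets form the basis B.
Close under arbitrary unions to get τ_{X×Y}; counting gives |τ_{X×Y}| = 16.


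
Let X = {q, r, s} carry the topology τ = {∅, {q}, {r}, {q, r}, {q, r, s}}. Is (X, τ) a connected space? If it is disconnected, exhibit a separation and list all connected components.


(X, τ) is connected.

Find clopen sets (U ∈ τ with X ∖ U ∈ τ):
  U = ∅, X ∖ U = {q, r, s} — both open, so U is clopen.
  U = {q, r, s}, X ∖ U = ∅ — both open, so U is clopen.
Only trivial clopens (∅ and X) exist, so (X, τ) is connected.
Compute connected components by grouping points that agree on all clopens:
  component: {q, r, s}


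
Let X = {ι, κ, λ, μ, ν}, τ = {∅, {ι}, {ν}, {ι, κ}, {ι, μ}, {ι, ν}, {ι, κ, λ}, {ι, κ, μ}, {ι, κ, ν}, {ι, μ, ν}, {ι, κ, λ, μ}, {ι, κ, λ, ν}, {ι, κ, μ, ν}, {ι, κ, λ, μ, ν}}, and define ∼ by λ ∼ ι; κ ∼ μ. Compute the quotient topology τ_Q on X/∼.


X/∼ = {[ι=λ], [κ=μ], [ν]}; |τ_Q| = 4.

Equivalence classes: [ι=λ], [κ=μ], [ν].
Quotient map π: X → X/∼ sends ι ↦ [ι=λ], κ ↦ [κ=μ], λ ↦ [ι=λ], μ ↦ [κ=μ], ν ↦ [ν].
For each subset V ⊆ X/∼, compute π^{-1}(V) ⊆ X and check whether π^{-1}(V) ∈ τ. V is open in τ_Q iff π^{-1}(V) ∈ τ.
  V = {}: π^{-1}(V) = ∅ ∈ τ ✓.
  V = {[ι=λ]}: π^{-1}(V) = {ι, λ} ∉ τ ✗.
  V = {[κ=μ]}: π^{-1}(V) = {κ, μ} ∉ τ ✗.
  V = {[ι=λ], [κ=μ]}: π^{-1}(V) = {ι, κ, λ, μ} ∈ τ ✓.
  V = {[ν]}: π^{-1}(V) = {ν} ∈ τ ✓.
  V = {[ι=λ], [ν]}: π^{-1}(V) = {ι, λ, ν} ∉ τ ✗.
  V = {[κ=μ], [ν]}: π^{-1}(V) = {κ, μ, ν} ∉ τ ✗.
  V = {[ι=λ], [κ=μ], [ν]}: π^{-1}(V) = {ι, κ, λ, μ, ν} ∈ τ ✓.
Open sets in the quotient: τ_Q = {{}, {[ι=λ], [κ=μ]}, {[ν]}, {[ι=λ], [κ=μ], [ν]}} (4 elements).


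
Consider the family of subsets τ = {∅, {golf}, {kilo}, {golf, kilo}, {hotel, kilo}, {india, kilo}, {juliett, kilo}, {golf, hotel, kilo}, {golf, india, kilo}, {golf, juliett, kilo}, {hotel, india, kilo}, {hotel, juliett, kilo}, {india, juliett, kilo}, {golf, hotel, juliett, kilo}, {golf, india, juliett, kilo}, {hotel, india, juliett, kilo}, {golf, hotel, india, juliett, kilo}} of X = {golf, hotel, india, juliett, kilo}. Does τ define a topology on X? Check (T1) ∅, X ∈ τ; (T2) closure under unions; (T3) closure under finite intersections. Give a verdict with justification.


τ is NOT a topology on X.

Axiom (T1): ∅ ∈ τ? Yes; X ∈ τ? Yes.
Axiom (T2/T3): check pairwise unions and intersections of members of τ.
Counterexample for (T2): {golf} ∪ {hotel, india, kilo} = {golf, hotel, india, kilo} ∉ τ. Therefore τ is NOT a topology.


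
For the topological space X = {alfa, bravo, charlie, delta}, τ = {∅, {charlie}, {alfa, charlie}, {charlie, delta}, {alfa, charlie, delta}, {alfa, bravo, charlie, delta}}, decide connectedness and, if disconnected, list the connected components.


(X, τ) is connected.

Find clopen sets (U ∈ τ with X ∖ U ∈ τ):
  U = ∅, X ∖ U = {alfa, bravo, charlie, delta} — both open, so U is clopen.
  U = {alfa, bravo, charlie, delta}, X ∖ U = ∅ — both open, so U is clopen.
Only trivial clopens (∅ and X) exist, so (X, τ) is connected.
Compute connected components by grouping points that agree on all clopens:
  component: {alfa, bravo, charlie, delta}


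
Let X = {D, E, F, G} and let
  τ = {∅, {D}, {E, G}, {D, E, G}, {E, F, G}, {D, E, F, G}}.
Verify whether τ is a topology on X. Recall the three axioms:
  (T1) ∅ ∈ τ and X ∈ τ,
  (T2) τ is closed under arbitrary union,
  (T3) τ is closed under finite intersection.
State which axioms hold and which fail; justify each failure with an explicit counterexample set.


τ IS a topology on X.

Axiom (T1): ∅ ∈ τ? Yes; X ∈ τ? Yes.
Axiom (T2/T3): check pairwise unions and intersections of members of τ.
All pairwise intersections and unions checked — each lies in τ. Therefore τ satisfies (T1), (T2), (T3): it IS a topology on X.


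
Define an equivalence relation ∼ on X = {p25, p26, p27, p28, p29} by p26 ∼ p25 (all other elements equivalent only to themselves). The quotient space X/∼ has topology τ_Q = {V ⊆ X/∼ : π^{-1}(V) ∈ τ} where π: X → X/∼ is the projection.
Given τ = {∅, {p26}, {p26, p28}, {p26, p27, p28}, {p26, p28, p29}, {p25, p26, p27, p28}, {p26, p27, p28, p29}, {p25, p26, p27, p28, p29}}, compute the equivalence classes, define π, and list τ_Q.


X/∼ = {[p25=p26], [p27], [p28], [p29]}; |τ_Q| = 3.

Equivalence classes: [p25=p26], [p27], [p28], [p29].
Quotient map π: X → X/∼ sends p25 ↦ [p25=p26], p26 ↦ [p25=p26], p27 ↦ [p27], p28 ↦ [p28], p29 ↦ [p29].
For each subset V ⊆ X/∼, compute π^{-1}(V) ⊆ X and check whether π^{-1}(V) ∈ τ. V is open in τ_Q iff π^{-1}(V) ∈ τ.
  V = {}: π^{-1}(V) = ∅ ∈ τ ✓.
  V = {[p25=p26]}: π^{-1}(V) = {p25, p26} ∉ τ ✗.
  V = {[p27]}: π^{-1}(V) = {p27} ∉ τ ✗.
  V = {[p25=p26], [p27]}: π^{-1}(V) = {p25, p26, p27} ∉ τ ✗.
  V = {[p28]}: π^{-1}(V) = {p28} ∉ τ ✗.
  V = {[p25=p26], [p28]}: π^{-1}(V) = {p25, p26, p28} ∉ τ ✗.
  V = {[p27], [p28]}: π^{-1}(V) = {p27, p28} ∉ τ ✗.
  V = {[p25=p26], [p27], [p28]}: π^{-1}(V) = {p25, p26, p27, p28} ∈ τ ✓.
  V = {[p29]}: π^{-1}(V) = {p29} ∉ τ ✗.
  V = {[p25=p26], [p29]}: π^{-1}(V) = {p25, p26, p29} ∉ τ ✗.
  V = {[p27], [p29]}: π^{-1}(V) = {p27, p29} ∉ τ ✗.
  V = {[p25=p26], [p27], [p29]}: π^{-1}(V) = {p25, p26, p27, p29} ∉ τ ✗.
  V = {[p28], [p29]}: π^{-1}(V) = {p28, p29} ∉ τ ✗.
  V = {[p25=p26], [p28], [p29]}: π^{-1}(V) = {p25, p26, p28, p29} ∉ τ ✗.
  V = {[p27], [p28], [p29]}: π^{-1}(V) = {p27, p28, p29} ∉ τ ✗.
  V = {[p25=p26], [p27], [p28], [p29]}: π^{-1}(V) = {p25, p26, p27, p28, p29} ∈ τ ✓.
Open sets in the quotient: τ_Q = {{}, {[p25=p26], [p27], [p28]}, {[p25=p26], [p27], [p28], [p29]}} (3 elements).


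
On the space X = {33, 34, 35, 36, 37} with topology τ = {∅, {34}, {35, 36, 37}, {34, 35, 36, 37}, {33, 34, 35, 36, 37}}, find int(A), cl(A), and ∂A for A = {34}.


int(A) = {34}, cl(A) = {33, 34}, ∂A = {33}.

Closed sets in (X, τ) are complements of opens:
  closed(X, τ) = {∅, {33}, {33, 34}, {33, 35, 36, 37}, {33, 34, 35, 36, 37}}.
int(A) = ⋃ {U ∈ τ : U ⊆ A}. Opens contained in A: ∅, {34}.
Taking the union of these: int(A) = {34}.
cl(A) = ⋂ {C closed : A ⊆ C}. Closed sets containing A: {33, 34}, {33, 34, 35, 36, 37}.
Intersecting these: cl(A) = {33, 34}.
∂A = cl(A) ∖ int(A) = {33, 34} ∖ {34} = {33}.


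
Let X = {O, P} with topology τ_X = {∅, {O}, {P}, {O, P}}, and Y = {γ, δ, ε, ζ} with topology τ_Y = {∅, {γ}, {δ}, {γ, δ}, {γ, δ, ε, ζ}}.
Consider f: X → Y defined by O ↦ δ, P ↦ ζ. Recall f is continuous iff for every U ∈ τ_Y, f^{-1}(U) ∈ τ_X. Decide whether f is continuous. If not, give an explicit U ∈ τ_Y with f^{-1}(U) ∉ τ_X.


f IS continuous.

Compute f^{-1}(U) for each U ∈ τ_Y:
  U = ∅: f^{-1}(U) = ∅ ∈ τ_X ✓.
  U = {γ}: f^{-1}(U) = ∅ ∈ τ_X ✓.
  U = {δ}: f^{-1}(U) = {O} ∈ τ_X ✓.
  U = {γ, δ}: f^{-1}(U) = {O} ∈ τ_X ✓.
  U = {γ, δ, ε, ζ}: f^{-1}(U) = {O, P} ∈ τ_X ✓.
Every preimage lies in τ_X, so f IS continuous.


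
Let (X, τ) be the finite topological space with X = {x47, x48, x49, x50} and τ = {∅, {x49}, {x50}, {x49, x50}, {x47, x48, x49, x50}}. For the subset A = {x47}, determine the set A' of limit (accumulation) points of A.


A' = {x48}

For each x ∈ X, list the open sets U ∈ τ with x ∈ U, then check whether U ∩ (A ∖ {x}) ≠ ∅ for every such U.
  x = x47: open {x47, x48, x49, x50} ∋ x has {x47, x48, x49, x50} ∩ (A ∖ {x47}) = ∅, so x is NOT a limit point.
  x = x48: opens ∋ x are {x47, x48, x49, x50}; each meets A ∖ {x48}, so x IS a limit point.
  x = x49: open {x49} ∋ x has {x49} ∩ (A ∖ {x49}) = ∅, so x is NOT a limit point.
  x = x50: open {x50} ∋ x has {x50} ∩ (A ∖ {x50}) = ∅, so x is NOT a limit point.
Collecting: A' = {x48}.


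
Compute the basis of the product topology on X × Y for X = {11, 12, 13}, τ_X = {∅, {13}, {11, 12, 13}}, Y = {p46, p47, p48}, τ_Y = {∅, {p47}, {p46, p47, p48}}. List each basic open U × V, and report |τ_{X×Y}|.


Basis B = {∅ × ∅, {13} × {p47}, {11, 12, 13} × {p47}, {13} × {p46, p47, p48}, {11, 12, 13} × {p46, p47, p48}}; |τ_{X×Y}| = 6.

Enumerate products U × V with U ∈ τ_X, V ∈ τ_Y (deduplicated):
  ∅ × ∅ = {} (∅)
  {13} × {p47} = {(13,p47)}
  {11, 12, 13} × {p47} = {(11,p47), (12,p47), (13,p47)}
  {13} × {p46, p47, p48} = {(13,p46), (13,p47), (13,p48)}
  {11, 12, 13} × {p46, p47, p48} = {(11,p46), (11,p47), (11,p48), (12,p46), (12,p47), (12,p48), (13,p46), (13,p47), (13,p48)}
These 5 distinct sets form the basis B.
Close under arbitrary unions to get τ_{X×Y}; counting gives |τ_{X×Y}| = 6.


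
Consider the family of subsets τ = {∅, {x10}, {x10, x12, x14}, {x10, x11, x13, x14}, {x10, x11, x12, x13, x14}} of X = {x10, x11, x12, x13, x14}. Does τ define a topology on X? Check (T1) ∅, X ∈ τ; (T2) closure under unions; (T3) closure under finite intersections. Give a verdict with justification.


τ is NOT a topology on X.

Axiom (T1): ∅ ∈ τ? Yes; X ∈ τ? Yes.
Axiom (T2/T3): check pairwise unions and intersections of members of τ.
Counterexample for (T3): {x10, x12, x14} ∩ {x10, x11, x13, x14} = {x10, x14} ∉ τ. Therefore τ is NOT a topology.


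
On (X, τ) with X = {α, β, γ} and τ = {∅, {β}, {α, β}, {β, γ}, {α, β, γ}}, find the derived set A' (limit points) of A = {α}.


A' = ∅

For each x ∈ X, list the open sets U ∈ τ with x ∈ U, then check whether U ∩ (A ∖ {x}) ≠ ∅ for every such U.
  x = α: open {α, β} ∋ x has {α, β} ∩ (A ∖ {α}) = ∅, so x is NOT a limit point.
  x = β: open {β} ∋ x has {β} ∩ (A ∖ {β}) = ∅, so x is NOT a limit point.
  x = γ: open {β, γ} ∋ x has {β, γ} ∩ (A ∖ {γ}) = ∅, so x is NOT a limit point.
Collecting: A' = ∅.


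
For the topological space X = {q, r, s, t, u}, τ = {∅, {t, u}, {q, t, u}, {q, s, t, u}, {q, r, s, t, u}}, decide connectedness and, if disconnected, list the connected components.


(X, τ) is connected.

Find clopen sets (U ∈ τ with X ∖ U ∈ τ):
  U = ∅, X ∖ U = {q, r, s, t, u} — both open, so U is clopen.
  U = {q, r, s, t, u}, X ∖ U = ∅ — both open, so U is clopen.
Only trivial clopens (∅ and X) exist, so (X, τ) is connected.
Compute connected components by grouping points that agree on all clopens:
  component: {q, r, s, t, u}


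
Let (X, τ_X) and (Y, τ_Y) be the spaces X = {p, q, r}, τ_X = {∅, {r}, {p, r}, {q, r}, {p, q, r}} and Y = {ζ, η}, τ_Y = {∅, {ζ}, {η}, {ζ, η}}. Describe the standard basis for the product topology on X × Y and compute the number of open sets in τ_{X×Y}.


Basis B = {∅ × ∅, {r} × {ζ}, {r} × {η}, {p, r} × {ζ}, {p, r} × {η}, {q, r} × {ζ}, {q, r} × {η}, {r} × {ζ, η}, {p, q, r} × {ζ}, {p, q, r} × {η}, {p, r} × {ζ, η}, {q, r} × {ζ, η}, {p, q, r} × {ζ, η}}; |τ_{X×Y}| = 25.

Enumerate products U × V with U ∈ τ_X, V ∈ τ_Y (deduplicated):
  ∅ × ∅ = {} (∅)
  {r} × {ζ} = {(r,ζ)}
  {r} × {η} = {(r,η)}
  {p, r} × {ζ} = {(p,ζ), (r,ζ)}
  {p, r} × {η} = {(p,η), (r,η)}
  {q, r} × {ζ} = {(q,ζ), (r,ζ)}
  {q, r} × {η} = {(q,η), (r,η)}
  {r} × {ζ, η} = {(r,ζ), (r,η)}
  {p, q, r} × {ζ} = {(p,ζ), (q,ζ), (r,ζ)}
  {p, q, r} × {η} = {(p,η), (q,η), (r,η)}
  {p, r} × {ζ, η} = {(p,ζ), (p,η), (r,ζ), (r,η)}
  {q, r} × {ζ, η} = {(q,ζ), (q,η), (r,ζ), (r,η)}
  {p, q, r} × {ζ, η} = {(p,ζ), (p,η), (q,ζ), (q,η), (r,ζ), (r,η)}
These 13 distinct sets form the basis B.
Close under arbitrary unions to get τ_{X×Y}; counting gives |τ_{X×Y}| = 25.


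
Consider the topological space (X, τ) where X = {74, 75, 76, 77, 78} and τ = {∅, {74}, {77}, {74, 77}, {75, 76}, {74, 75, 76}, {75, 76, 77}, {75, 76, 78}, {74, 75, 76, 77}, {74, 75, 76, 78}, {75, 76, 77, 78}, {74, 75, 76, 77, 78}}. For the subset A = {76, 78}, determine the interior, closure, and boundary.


int(A) = ∅, cl(A) = {75, 76, 78}, ∂A = {75, 76, 78}.

Closed sets in (X, τ) are complements of opens:
  closed(X, τ) = {∅, {74}, {77}, {78}, {74, 77}, {74, 78}, {77, 78}, {74, 77, 78}, {75, 76, 78}, {74, 75, 76, 78}, {75, 76, 77, 78}, {74, 75, 76, 77, 78}}.
int(A) = ⋃ {U ∈ τ : U ⊆ A}. Opens contained in A: ∅.
Taking the union of these: int(A) = ∅.
cl(A) = ⋂ {C closed : A ⊆ C}. Closed sets containing A: {75, 76, 78}, {74, 75, 76, 78}, {75, 76, 77, 78}, {74, 75, 76, 77, 78}.
Intersecting these: cl(A) = {75, 76, 78}.
∂A = cl(A) ∖ int(A) = {75, 76, 78} ∖ ∅ = {75, 76, 78}.


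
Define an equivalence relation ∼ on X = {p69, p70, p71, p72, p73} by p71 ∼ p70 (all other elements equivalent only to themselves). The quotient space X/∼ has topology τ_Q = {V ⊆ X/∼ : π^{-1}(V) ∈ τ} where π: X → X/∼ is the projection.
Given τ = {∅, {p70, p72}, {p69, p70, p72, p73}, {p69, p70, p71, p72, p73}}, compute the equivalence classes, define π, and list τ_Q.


X/∼ = {[p69], [p70=p71], [p72], [p73]}; |τ_Q| = 2.

Equivalence classes: [p69], [p70=p71], [p72], [p73].
Quotient map π: X → X/∼ sends p69 ↦ [p69], p70 ↦ [p70=p71], p71 ↦ [p70=p71], p72 ↦ [p72], p73 ↦ [p73].
For each subset V ⊆ X/∼, compute π^{-1}(V) ⊆ X and check whether π^{-1}(V) ∈ τ. V is open in τ_Q iff π^{-1}(V) ∈ τ.
  V = {}: π^{-1}(V) = ∅ ∈ τ ✓.
  V = {[p69]}: π^{-1}(V) = {p69} ∉ τ ✗.
  V = {[p70=p71]}: π^{-1}(V) = {p70, p71} ∉ τ ✗.
  V = {[p69], [p70=p71]}: π^{-1}(V) = {p69, p70, p71} ∉ τ ✗.
  V = {[p72]}: π^{-1}(V) = {p72} ∉ τ ✗.
  V = {[p69], [p72]}: π^{-1}(V) = {p69, p72} ∉ τ ✗.
  V = {[p70=p71], [p72]}: π^{-1}(V) = {p70, p71, p72} ∉ τ ✗.
  V = {[p69], [p70=p71], [p72]}: π^{-1}(V) = {p69, p70, p71, p72} ∉ τ ✗.
  V = {[p73]}: π^{-1}(V) = {p73} ∉ τ ✗.
  V = {[p69], [p73]}: π^{-1}(V) = {p69, p73} ∉ τ ✗.
  V = {[p70=p71], [p73]}: π^{-1}(V) = {p70, p71, p73} ∉ τ ✗.
  V = {[p69], [p70=p71], [p73]}: π^{-1}(V) = {p69, p70, p71, p73} ∉ τ ✗.
  V = {[p72], [p73]}: π^{-1}(V) = {p72, p73} ∉ τ ✗.
  V = {[p69], [p72], [p73]}: π^{-1}(V) = {p69, p72, p73} ∉ τ ✗.
  V = {[p70=p71], [p72], [p73]}: π^{-1}(V) = {p70, p71, p72, p73} ∉ τ ✗.
  V = {[p69], [p70=p71], [p72], [p73]}: π^{-1}(V) = {p69, p70, p71, p72, p73} ∈ τ ✓.
Open sets in the quotient: τ_Q = {{}, {[p69], [p70=p71], [p72], [p73]}} (2 elements).


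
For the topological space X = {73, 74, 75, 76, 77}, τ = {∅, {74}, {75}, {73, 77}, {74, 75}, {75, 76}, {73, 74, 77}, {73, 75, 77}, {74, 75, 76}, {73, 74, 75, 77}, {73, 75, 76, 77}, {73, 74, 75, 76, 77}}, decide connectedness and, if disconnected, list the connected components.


(X, τ) is disconnected; components = [{74}, {73, 77}, {75, 76}].

Find clopen sets (U ∈ τ with X ∖ U ∈ τ):
  U = ∅, X ∖ U = {73, 74, 75, 76, 77} — both open, so U is clopen.
  U = {74}, X ∖ U = {73, 75, 76, 77} — both open, so U is clopen.
  U = {73, 77}, X ∖ U = {74, 75, 76} — both open, so U is clopen.
  U = {75, 76}, X ∖ U = {73, 74, 77} — both open, so U is clopen.
  U = {73, 74, 77}, X ∖ U = {75, 76} — both open, so U is clopen.
  U = {74, 75, 76}, X ∖ U = {73, 77} — both open, so U is clopen.
  U = {73, 75, 76, 77}, X ∖ U = {74} — both open, so U is clopen.
  U = {73, 74, 75, 76, 77}, X ∖ U = ∅ — both open, so U is clopen.
Nontrivial clopen(s) exist: e.g. {73, 77}. So (X, τ) is disconnected.
Compute connected components by grouping points that agree on all clopens:
  component: {74}
  component: {73, 77}
  component: {75, 76}


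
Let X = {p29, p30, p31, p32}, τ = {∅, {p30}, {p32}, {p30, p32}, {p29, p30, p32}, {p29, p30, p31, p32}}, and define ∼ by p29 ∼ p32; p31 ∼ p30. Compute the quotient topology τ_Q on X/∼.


X/∼ = {[p29=p32], [p30=p31]}; |τ_Q| = 2.

Equivalence classes: [p29=p32], [p30=p31].
Quotient map π: X → X/∼ sends p29 ↦ [p29=p32], p30 ↦ [p30=p31], p31 ↦ [p30=p31], p32 ↦ [p29=p32].
For each subset V ⊆ X/∼, compute π^{-1}(V) ⊆ X and check whether π^{-1}(V) ∈ τ. V is open in τ_Q iff π^{-1}(V) ∈ τ.
  V = {}: π^{-1}(V) = ∅ ∈ τ ✓.
  V = {[p29=p32]}: π^{-1}(V) = {p29, p32} ∉ τ ✗.
  V = {[p30=p31]}: π^{-1}(V) = {p30, p31} ∉ τ ✗.
  V = {[p29=p32], [p30=p31]}: π^{-1}(V) = {p29, p30, p31, p32} ∈ τ ✓.
Open sets in the quotient: τ_Q = {{}, {[p29=p32], [p30=p31]}} (2 elements).


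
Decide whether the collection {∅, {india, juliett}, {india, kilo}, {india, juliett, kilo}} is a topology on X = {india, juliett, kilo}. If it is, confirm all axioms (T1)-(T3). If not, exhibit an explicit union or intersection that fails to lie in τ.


τ is NOT a topology on X.

Axiom (T1): ∅ ∈ τ? Yes; X ∈ τ? Yes.
Axiom (T2/T3): check pairwise unions and intersections of members of τ.
Counterexample for (T3): {india, juliett} ∩ {india, kilo} = {india} ∉ τ. Therefore τ is NOT a topology.


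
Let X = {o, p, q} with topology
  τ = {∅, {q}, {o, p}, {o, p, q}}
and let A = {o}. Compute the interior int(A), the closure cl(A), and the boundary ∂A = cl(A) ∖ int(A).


int(A) = ∅, cl(A) = {o, p}, ∂A = {o, p}.

Closed sets in (X, τ) are complements of opens:
  closed(X, τ) = {∅, {q}, {o, p}, {o, p, q}}.
int(A) = ⋃ {U ∈ τ : U ⊆ A}. Opens contained in A: ∅.
Taking the union of these: int(A) = ∅.
cl(A) = ⋂ {C closed : A ⊆ C}. Closed sets containing A: {o, p}, {o, p, q}.
Intersecting these: cl(A) = {o, p}.
∂A = cl(A) ∖ int(A) = {o, p} ∖ ∅ = {o, p}.


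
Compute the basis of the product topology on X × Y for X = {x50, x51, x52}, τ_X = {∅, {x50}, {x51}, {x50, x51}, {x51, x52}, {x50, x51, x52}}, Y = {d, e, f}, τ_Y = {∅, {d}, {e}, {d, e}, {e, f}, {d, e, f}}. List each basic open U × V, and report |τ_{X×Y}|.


Basis B = {∅ × ∅, {x50} × {d}, {x50} × {e}, {x51} × {d}, {x51} × {e}, {x50} × {d, e}, {x50, x51} × {d}, {x50} × {e, f}, {x50, x51} × {e}, {x51} × {d, e}, {x51, x52} × {d}, {x51} × {e, f}, {x51, x52} × {e}, {x50} × {d, e, f}, {x50, x51, x52} × {d}, {x50, x51, x52} × {e}, {x51} × {d, e, f}, {x50, x51} × {d, e}, {x50, x51} × {e, f}, {x51, x52} × {d, e}, {x51, x52} × {e, f}, {x50, x51} × {d, e, f}, {x50, x51, x52} × {d, e}, {x50, x51, x52} × {e, f}, {x51, x52} × {d, e, f}, {x50, x51, x52} × {d, e, f}}; |τ_{X×Y}| = 108.

Enumerate products U × V with U ∈ τ_X, V ∈ τ_Y (deduplicated):
  ∅ × ∅ = {} (∅)
  {x50} × {d} = {(x50,d)}
  {x50} × {e} = {(x50,e)}
  {x51} × {d} = {(x51,d)}
  {x51} × {e} = {(x51,e)}
  {x50} × {d, e} = {(x50,d), (x50,e)}
  {x50, x51} × {d} = {(x50,d), (x51,d)}
  {x50} × {e, f} = {(x50,e), (x50,f)}
  {x50, x51} × {e} = {(x50,e), (x51,e)}
  {x51} × {d, e} = {(x51,d), (x51,e)}
  {x51, x52} × {d} = {(x51,d), (x52,d)}
  {x51} × {e, f} = {(x51,e), (x51,f)}
  {x51, x52} × {e} = {(x51,e), (x52,e)}
  {x50} × {d, e, f} = {(x50,d), (x50,e), (x50,f)}
  {x50, x51, x52} × {d} = {(x50,d), (x51,d), (x52,d)}
  {x50, x51, x52} × {e} = {(x50,e), (x51,e), (x52,e)}
  {x51} × {d, e, f} = {(x51,d), (x51,e), (x51,f)}
  {x50, x51} × {d, e} = {(x50,d), (x50,e), (x51,d), (x51,e)}
  {x50, x51} × {e, f} = {(x50,e), (x50,f), (x51,e), (x51,f)}
  {x51, x52} × {d, e} = {(x51,d), (x51,e), (x52,d), (x52,e)}
  {x51, x52} × {e, f} = {(x51,e), (x51,f), (x52,e), (x52,f)}
  {x50, x51} × {d, e, f} = {(x50,d), (x50,e), (x50,f), (x51,d), (x51,e), (x51,f)}
  {x50, x51, x52} × {d, e} = {(x50,d), (x50,e), (x51,d), (x51,e), (x52,d), (x52,e)}
  {x50, x51, x52} × {e, f} = {(x50,e), (x50,f), (x51,e), (x51,f), (x52,e), (x52,f)}
  {x51, x52} × {d, e, f} = {(x51,d), (x51,e), (x51,f), (x52,d), (x52,e), (x52,f)}
  {x50, x51, x52} × {d, e, f} = {(x50,d), (x50,e), (x50,f), (x51,d), (x51,e), (x51,f), (x52,d), (x52,e), (x52,f)}
These 26 distinct sets form the basis B.
Close under arbitrary unions to get τ_{X×Y}; counting gives |τ_{X×Y}| = 108.


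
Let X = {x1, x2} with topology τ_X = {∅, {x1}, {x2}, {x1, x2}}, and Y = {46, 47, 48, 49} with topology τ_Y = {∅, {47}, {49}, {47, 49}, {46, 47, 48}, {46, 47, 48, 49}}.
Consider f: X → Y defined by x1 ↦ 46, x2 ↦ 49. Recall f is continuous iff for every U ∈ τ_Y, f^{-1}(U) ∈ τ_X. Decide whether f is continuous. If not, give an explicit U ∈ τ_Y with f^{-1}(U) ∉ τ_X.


f IS continuous.

Compute f^{-1}(U) for each U ∈ τ_Y:
  U = ∅: f^{-1}(U) = ∅ ∈ τ_X ✓.
  U = {47}: f^{-1}(U) = ∅ ∈ τ_X ✓.
  U = {49}: f^{-1}(U) = {x2} ∈ τ_X ✓.
  U = {47, 49}: f^{-1}(U) = {x2} ∈ τ_X ✓.
  U = {46, 47, 48}: f^{-1}(U) = {x1} ∈ τ_X ✓.
  U = {46, 47, 48, 49}: f^{-1}(U) = {x1, x2} ∈ τ_X ✓.
Every preimage lies in τ_X, so f IS continuous.


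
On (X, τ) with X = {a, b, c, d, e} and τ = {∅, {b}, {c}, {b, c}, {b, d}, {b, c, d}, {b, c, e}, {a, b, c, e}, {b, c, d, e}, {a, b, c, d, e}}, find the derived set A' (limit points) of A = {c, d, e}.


A' = {a, e}

For each x ∈ X, list the open sets U ∈ τ with x ∈ U, then check whether U ∩ (A ∖ {x}) ≠ ∅ for every such U.
  x = a: opens ∋ x are {a, b, c, e}, {a, b, c, d, e}; each meets A ∖ {a}, so x IS a limit point.
  x = b: open {b} ∋ x has {b} ∩ (A ∖ {b}) = ∅, so x is NOT a limit point.
  x = c: open {c} ∋ x has {c} ∩ (A ∖ {c}) = ∅, so x is NOT a limit point.
  x = d: open {b, d} ∋ x has {b, d} ∩ (A ∖ {d}) = ∅, so x is NOT a limit point.
  x = e: opens ∋ x are {b, c, e}, {a, b, c, e}, {b, c, d, e}, {a, b, c, d, e}; each meets A ∖ {e}, so x IS a limit point.
Collecting: A' = {a, e}.


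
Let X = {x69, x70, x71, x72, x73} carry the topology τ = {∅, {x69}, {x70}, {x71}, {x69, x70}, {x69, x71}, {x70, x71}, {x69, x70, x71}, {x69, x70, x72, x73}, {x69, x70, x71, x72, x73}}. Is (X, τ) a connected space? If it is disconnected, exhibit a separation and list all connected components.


(X, τ) is disconnected; components = [{x71}, {x69, x70, x72, x73}].

Find clopen sets (U ∈ τ with X ∖ U ∈ τ):
  U = ∅, X ∖ U = {x69, x70, x71, x72, x73} — both open, so U is clopen.
  U = {x71}, X ∖ U = {x69, x70, x72, x73} — both open, so U is clopen.
  U = {x69, x70, x72, x73}, X ∖ U = {x71} — both open, so U is clopen.
  U = {x69, x70, x71, x72, x73}, X ∖ U = ∅ — both open, so U is clopen.
Nontrivial clopen(s) exist: e.g. {x69, x70, x72, x73}. So (X, τ) is disconnected.
Compute connected components by grouping points that agree on all clopens:
  component: {x71}
  component: {x69, x70, x72, x73}


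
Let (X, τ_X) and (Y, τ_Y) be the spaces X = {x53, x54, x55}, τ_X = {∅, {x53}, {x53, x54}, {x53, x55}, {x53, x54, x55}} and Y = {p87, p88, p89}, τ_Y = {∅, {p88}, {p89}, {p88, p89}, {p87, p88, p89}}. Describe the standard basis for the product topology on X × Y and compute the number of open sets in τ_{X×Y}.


Basis B = {∅ × ∅, {x53} × {p88}, {x53} × {p89}, {x53} × {p88, p89}, {x53, x54} × {p88}, {x53, x55} × {p88}, {x53, x54} × {p89}, {x53, x55} × {p89}, {x53} × {p87, p88, p89}, {x53, x54, x55} × {p88}, {x53, x54, x55} × {p89}, {x53, x54} × {p88, p89}, {x53, x55} × {p88, p89}, {x53, x54} × {p87, p88, p89}, {x53, x55} × {p87, p88, p89}, {x53, x54, x55} × {p88, p89}, {x53, x54, x55} × {p87, p88, p89}}; |τ_{X×Y}| = 50.

Enumerate products U × V with U ∈ τ_X, V ∈ τ_Y (deduplicated):
  ∅ × ∅ = {} (∅)
  {x53} × {p88} = {(x53,p88)}
  {x53} × {p89} = {(x53,p89)}
  {x53} × {p88, p89} = {(x53,p88), (x53,p89)}
  {x53, x54} × {p88} = {(x53,p88), (x54,p88)}
  {x53, x55} × {p88} = {(x53,p88), (x55,p88)}
  {x53, x54} × {p89} = {(x53,p89), (x54,p89)}
  {x53, x55} × {p89} = {(x53,p89), (x55,p89)}
  {x53} × {p87, p88, p89} = {(x53,p87), (x53,p88), (x53,p89)}
  {x53, x54, x55} × {p88} = {(x53,p88), (x54,p88), (x55,p88)}
  {x53, x54, x55} × {p89} = {(x53,p89), (x54,p89), (x55,p89)}
  {x53, x54} × {p88, p89} = {(x53,p88), (x53,p89), (x54,p88), (x54,p89)}
  {x53, x55} × {p88, p89} = {(x53,p88), (x53,p89), (x55,p88), (x55,p89)}
  {x53, x54} × {p87, p88, p89} = {(x53,p87), (x53,p88), (x53,p89), (x54,p87), (x54,p88), (x54,p89)}
  {x53, x55} × {p87, p88, p89} = {(x53,p87), (x53,p88), (x53,p89), (x55,p87), (x55,p88), (x55,p89)}
  {x53, x54, x55} × {p88, p89} = {(x53,p88), (x53,p89), (x54,p88), (x54,p89), (x55,p88), (x55,p89)}
  {x53, x54, x55} × {p87, p88, p89} = {(x53,p87), (x53,p88), (x53,p89), (x54,p87), (x54,p88), (x54,p89), (x55,p87), (x55,p88), (x55,p89)}
These 17 distinct sets form the basis B.
Close under arbitrary unions to get τ_{X×Y}; counting gives |τ_{X×Y}| = 50.


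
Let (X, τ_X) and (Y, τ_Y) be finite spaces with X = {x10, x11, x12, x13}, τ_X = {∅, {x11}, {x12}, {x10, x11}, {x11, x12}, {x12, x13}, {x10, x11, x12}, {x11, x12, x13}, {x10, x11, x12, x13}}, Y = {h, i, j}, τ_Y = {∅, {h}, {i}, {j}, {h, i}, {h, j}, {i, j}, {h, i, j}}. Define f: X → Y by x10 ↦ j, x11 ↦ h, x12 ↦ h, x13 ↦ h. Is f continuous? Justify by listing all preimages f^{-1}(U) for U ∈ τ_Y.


f is NOT continuous.

Compute f^{-1}(U) for each U ∈ τ_Y:
  U = ∅: f^{-1}(U) = ∅ ∈ τ_X ✓.
  U = {h}: f^{-1}(U) = {x11, x12, x13} ∈ τ_X ✓.
  U = {i}: f^{-1}(U) = ∅ ∈ τ_X ✓.
  U = {j}: f^{-1}(U) = {x10} ∉ τ_X ✗.
  U = {h, i}: f^{-1}(U) = {x11, x12, x13} ∈ τ_X ✓.
  U = {h, j}: f^{-1}(U) = {x10, x11, x12, x13} ∈ τ_X ✓.
  U = {i, j}: f^{-1}(U) = {x10} ∉ τ_X ✗.
  U = {h, i, j}: f^{-1}(U) = {x10, x11, x12, x13} ∈ τ_X ✓.
Found U = {j} with f^{-1}(U) = {x10} not in τ_X. Therefore f is NOT continuous.


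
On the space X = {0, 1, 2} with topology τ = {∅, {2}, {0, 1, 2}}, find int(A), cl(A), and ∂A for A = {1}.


int(A) = ∅, cl(A) = {0, 1}, ∂A = {0, 1}.

Closed sets in (X, τ) are complements of opens:
  closed(X, τ) = {∅, {0, 1}, {0, 1, 2}}.
int(A) = ⋃ {U ∈ τ : U ⊆ A}. Opens contained in A: ∅.
Taking the union of these: int(A) = ∅.
cl(A) = ⋂ {C closed : A ⊆ C}. Closed sets containing A: {0, 1}, {0, 1, 2}.
Intersecting these: cl(A) = {0, 1}.
∂A = cl(A) ∖ int(A) = {0, 1} ∖ ∅ = {0, 1}.


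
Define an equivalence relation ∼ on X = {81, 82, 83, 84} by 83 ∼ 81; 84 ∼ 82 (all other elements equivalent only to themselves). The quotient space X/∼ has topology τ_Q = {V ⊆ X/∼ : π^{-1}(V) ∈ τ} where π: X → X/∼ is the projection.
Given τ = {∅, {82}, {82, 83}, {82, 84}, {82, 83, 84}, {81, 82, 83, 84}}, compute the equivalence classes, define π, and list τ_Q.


X/∼ = {[81=83], [82=84]}; |τ_Q| = 3.

Equivalence classes: [81=83], [82=84].
Quotient map π: X → X/∼ sends 81 ↦ [81=83], 82 ↦ [82=84], 83 ↦ [81=83], 84 ↦ [82=84].
For each subset V ⊆ X/∼, compute π^{-1}(V) ⊆ X and check whether π^{-1}(V) ∈ τ. V is open in τ_Q iff π^{-1}(V) ∈ τ.
  V = {}: π^{-1}(V) = ∅ ∈ τ ✓.
  V = {[81=83]}: π^{-1}(V) = {81, 83} ∉ τ ✗.
  V = {[82=84]}: π^{-1}(V) = {82, 84} ∈ τ ✓.
  V = {[81=83], [82=84]}: π^{-1}(V) = {81, 82, 83, 84} ∈ τ ✓.
Open sets in the quotient: τ_Q = {{}, {[82=84]}, {[81=83], [82=84]}} (3 elements).


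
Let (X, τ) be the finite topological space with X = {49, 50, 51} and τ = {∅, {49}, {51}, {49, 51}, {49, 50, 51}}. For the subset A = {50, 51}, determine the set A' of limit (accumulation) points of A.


A' = {50}

For each x ∈ X, list the open sets U ∈ τ with x ∈ U, then check whether U ∩ (A ∖ {x}) ≠ ∅ for every such U.
  x = 49: open {49} ∋ x has {49} ∩ (A ∖ {49}) = ∅, so x is NOT a limit point.
  x = 50: opens ∋ x are {49, 50, 51}; each meets A ∖ {50}, so x IS a limit point.
  x = 51: open {51} ∋ x has {51} ∩ (A ∖ {51}) = ∅, so x is NOT a limit point.
Collecting: A' = {50}.


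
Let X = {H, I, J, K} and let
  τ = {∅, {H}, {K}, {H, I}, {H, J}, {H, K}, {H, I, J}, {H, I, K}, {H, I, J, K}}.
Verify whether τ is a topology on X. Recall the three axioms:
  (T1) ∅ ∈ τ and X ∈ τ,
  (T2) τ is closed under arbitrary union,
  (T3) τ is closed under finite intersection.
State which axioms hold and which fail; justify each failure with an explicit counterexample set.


τ is NOT a topology on X.

Axiom (T1): ∅ ∈ τ? Yes; X ∈ τ? Yes.
Axiom (T2/T3): check pairwise unions and intersections of members of τ.
Counterexample for (T2): {K} ∪ {H, J} = {H, J, K} ∉ τ. Therefore τ is NOT a topology.


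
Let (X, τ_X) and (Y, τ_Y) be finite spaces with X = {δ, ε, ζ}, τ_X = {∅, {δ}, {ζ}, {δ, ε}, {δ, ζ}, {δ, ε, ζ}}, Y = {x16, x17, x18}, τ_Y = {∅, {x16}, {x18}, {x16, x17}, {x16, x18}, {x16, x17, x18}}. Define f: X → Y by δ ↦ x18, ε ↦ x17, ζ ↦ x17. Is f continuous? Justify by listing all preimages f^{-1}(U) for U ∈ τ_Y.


f is NOT continuous.

Compute f^{-1}(U) for each U ∈ τ_Y:
  U = ∅: f^{-1}(U) = ∅ ∈ τ_X ✓.
  U = {x16}: f^{-1}(U) = ∅ ∈ τ_X ✓.
  U = {x18}: f^{-1}(U) = {δ} ∈ τ_X ✓.
  U = {x16, x17}: f^{-1}(U) = {ε, ζ} ∉ τ_X ✗.
  U = {x16, x18}: f^{-1}(U) = {δ} ∈ τ_X ✓.
  U = {x16, x17, x18}: f^{-1}(U) = {δ, ε, ζ} ∈ τ_X ✓.
Found U = {x16, x17} with f^{-1}(U) = {ε, ζ} not in τ_X. Therefore f is NOT continuous.
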